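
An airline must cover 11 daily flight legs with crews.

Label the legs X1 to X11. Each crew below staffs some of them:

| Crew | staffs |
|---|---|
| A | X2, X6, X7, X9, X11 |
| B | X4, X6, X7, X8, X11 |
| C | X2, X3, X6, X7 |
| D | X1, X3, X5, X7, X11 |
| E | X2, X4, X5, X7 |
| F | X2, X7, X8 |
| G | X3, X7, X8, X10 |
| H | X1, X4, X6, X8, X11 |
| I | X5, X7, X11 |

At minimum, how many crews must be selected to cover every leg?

Take {A, E, G, H}. Their union is {X1, X2, X3, X4, X5, X6, X7, X8, X9, X10, X11}, which is all 11 legs.
No 3 of the 9 crews cover everything (all 84 combinations miss at least one leg), so 4 is optimal.

4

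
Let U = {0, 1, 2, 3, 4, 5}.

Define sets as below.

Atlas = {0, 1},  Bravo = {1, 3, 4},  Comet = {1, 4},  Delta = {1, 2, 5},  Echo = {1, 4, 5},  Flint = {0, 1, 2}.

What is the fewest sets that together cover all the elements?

Bravo, Delta, and Flint cover everything between them: the union {0, 1, 2, 3, 4, 5} is all of U.
Only Bravo contains 3, so Bravo is forced; the remaining 3 elements need at least 2 more sets (each remaining set adds at most 2) — so at least 3 sets are needed, and 3 is optimal.

3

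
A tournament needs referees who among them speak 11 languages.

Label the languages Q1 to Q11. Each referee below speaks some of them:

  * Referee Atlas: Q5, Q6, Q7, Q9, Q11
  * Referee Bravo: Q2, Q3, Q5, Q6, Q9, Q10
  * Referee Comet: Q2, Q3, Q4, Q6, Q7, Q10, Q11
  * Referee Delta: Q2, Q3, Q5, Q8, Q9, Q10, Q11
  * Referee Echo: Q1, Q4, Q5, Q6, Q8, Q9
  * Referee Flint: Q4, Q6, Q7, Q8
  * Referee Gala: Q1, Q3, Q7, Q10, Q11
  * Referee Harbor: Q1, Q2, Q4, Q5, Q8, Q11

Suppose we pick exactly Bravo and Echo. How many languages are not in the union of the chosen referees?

2

Union of Bravo, Echo = {Q1, Q2, Q3, Q4, Q5, Q6, Q8, Q9, Q10}.
Not covered: Q7, Q11 — 2 languages.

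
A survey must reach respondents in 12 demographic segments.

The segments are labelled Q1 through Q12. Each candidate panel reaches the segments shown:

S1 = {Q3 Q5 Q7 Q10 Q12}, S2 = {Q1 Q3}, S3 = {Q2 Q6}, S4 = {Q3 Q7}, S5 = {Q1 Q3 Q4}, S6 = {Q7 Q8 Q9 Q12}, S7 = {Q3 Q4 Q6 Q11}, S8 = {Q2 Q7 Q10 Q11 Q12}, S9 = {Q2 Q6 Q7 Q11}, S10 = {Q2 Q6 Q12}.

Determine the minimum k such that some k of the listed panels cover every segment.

4

Take {S1, S5, S6, S9}. Their union is {Q1, Q2, Q3, Q4, Q5, Q6, Q7, Q8, Q9, Q10, Q11, Q12}, which is all 12 segments.
Only S1 contains Q5, so S1 is forced; the remaining 7 segments need at least 3 more panels (each remaining panel adds at most 3) — so at least 4 panels are needed, and 4 is optimal.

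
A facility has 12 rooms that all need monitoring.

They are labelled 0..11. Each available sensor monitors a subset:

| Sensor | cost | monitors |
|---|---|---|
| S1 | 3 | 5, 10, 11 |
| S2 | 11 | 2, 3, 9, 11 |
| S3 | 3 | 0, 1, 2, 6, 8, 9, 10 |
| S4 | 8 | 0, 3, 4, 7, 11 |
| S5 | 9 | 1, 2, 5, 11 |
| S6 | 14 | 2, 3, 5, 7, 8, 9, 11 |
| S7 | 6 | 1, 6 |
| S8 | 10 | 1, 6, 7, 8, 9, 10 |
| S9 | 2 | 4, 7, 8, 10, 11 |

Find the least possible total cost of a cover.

14

S1, S3, S4 together cover every room (S1 ∪ S3 ∪ S4 = {0, 1, 2, 3, 4, 5, 6, 7, 8, 9, 10, 11}); total cost 3 + 3 + 8 = 14.
The greedy pick S9, S3, S1, S4 costs 16; no covering selection beats 14.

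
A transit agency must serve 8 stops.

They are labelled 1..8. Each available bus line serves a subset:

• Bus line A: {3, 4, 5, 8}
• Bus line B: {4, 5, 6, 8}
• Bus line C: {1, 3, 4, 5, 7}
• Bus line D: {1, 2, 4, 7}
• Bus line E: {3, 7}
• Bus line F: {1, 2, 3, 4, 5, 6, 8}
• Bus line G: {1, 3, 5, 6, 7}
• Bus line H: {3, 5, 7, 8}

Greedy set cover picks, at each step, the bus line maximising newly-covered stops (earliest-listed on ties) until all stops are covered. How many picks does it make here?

Greedy: pick F (covers 7 new) → pick C (covers 1 new). Total picks: 2.

2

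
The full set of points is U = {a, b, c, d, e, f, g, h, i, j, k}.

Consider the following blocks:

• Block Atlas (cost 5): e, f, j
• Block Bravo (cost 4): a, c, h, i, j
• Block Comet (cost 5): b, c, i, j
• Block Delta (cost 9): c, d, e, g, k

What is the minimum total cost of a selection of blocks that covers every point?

Atlas, Bravo, Comet, Delta together cover every point (Atlas ∪ Bravo ∪ Comet ∪ Delta = {a, b, c, d, e, f, g, h, i, j, k}); total cost 5 + 4 + 5 + 9 = 23.
No covering selection has total cost below 23.

23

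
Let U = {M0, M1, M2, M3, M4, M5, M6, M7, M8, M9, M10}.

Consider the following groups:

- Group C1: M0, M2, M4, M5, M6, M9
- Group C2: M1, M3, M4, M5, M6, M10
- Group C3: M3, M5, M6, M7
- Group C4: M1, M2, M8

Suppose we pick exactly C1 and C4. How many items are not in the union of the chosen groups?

Union of C1, C4 = {M0, M1, M2, M4, M5, M6, M8, M9}.
Not covered: M3, M7, M10 — 3 items.

3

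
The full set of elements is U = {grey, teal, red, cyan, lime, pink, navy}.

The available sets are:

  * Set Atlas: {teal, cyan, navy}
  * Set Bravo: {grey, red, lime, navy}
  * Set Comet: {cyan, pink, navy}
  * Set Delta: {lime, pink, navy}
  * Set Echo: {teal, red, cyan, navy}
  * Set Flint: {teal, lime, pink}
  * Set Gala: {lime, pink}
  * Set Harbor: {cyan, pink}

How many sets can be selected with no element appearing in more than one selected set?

2

Atlas, Gala are pairwise disjoint (Atlas={teal,cyan,navy}; Gala={lime,pink}).
Every remaining set overlaps one of these, and no 3 of the listed sets are pairwise disjoint, so 2 is the maximum.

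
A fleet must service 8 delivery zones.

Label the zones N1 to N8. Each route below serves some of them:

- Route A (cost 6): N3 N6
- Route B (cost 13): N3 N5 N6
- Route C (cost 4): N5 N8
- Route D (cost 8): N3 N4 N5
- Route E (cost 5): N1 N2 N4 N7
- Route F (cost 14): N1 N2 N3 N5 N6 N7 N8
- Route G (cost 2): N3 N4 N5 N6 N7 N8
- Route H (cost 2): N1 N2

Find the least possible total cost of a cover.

G, H together cover every zone (G ∪ H = {N1, N2, N3, N4, N5, N6, N7, N8}); total cost 2 + 2 = 4.
No covering selection has total cost below 4.

4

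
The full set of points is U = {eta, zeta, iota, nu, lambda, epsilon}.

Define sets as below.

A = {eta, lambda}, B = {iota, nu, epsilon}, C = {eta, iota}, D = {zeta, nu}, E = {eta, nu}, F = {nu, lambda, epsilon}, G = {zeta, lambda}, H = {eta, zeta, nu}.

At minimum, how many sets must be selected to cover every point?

3

Take {A, B, G}. Their union is {eta, zeta, iota, nu, lambda, epsilon}, which is all 6 points.
No 2 of the 8 sets cover everything (all 28 combinations miss at least one point), so 3 is optimal.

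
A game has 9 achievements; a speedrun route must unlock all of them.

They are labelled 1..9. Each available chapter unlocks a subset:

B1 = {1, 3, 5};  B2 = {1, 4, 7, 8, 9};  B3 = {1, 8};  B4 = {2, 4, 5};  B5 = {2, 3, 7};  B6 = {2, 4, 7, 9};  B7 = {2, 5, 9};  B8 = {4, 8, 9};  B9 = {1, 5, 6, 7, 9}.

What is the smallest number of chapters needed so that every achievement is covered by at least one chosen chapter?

3

B5 and B8 and B9 together: B5 ∪ B8 ∪ B9 = {1, 2, 3, 4, 5, 6, 7, 8, 9} — every achievement is covered.
Only B9 contains 6, so B9 is forced; the remaining 4 achievements need at least 2 more chapters (each remaining chapter adds at most 2) — so at least 3 chapters are needed, and 3 is optimal.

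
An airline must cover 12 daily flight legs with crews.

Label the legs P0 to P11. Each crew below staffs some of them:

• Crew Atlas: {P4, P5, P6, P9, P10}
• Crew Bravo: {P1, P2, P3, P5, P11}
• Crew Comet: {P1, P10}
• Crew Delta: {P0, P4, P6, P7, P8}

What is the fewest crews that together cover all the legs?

3

Take {Atlas, Bravo, Delta}. Their union is {P0, P1, P2, P3, P4, P5, P6, P7, P8, P9, P10, P11}, which is all 12 legs.
Each crew has at most 5 legs, and 2·5 = 10 < 12 — so at least 3 crews are needed, and 3 is optimal.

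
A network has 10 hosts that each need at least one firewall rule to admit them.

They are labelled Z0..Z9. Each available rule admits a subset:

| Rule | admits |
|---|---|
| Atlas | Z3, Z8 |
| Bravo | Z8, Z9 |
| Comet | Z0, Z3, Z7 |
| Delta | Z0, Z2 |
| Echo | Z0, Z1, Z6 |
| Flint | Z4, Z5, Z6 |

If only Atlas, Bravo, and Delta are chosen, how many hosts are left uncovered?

5

Union of Atlas, Bravo, Delta = {Z0, Z2, Z3, Z8, Z9}.
Not covered: Z1, Z4, Z5, Z6, Z7 — 5 hosts.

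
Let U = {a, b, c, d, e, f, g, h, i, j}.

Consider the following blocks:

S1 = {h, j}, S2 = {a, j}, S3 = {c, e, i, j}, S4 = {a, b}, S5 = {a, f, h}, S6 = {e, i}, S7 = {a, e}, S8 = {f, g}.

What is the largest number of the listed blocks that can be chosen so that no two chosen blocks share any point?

S1, S4, S6, S8 are pairwise disjoint (S1={h,j}; S4={a,b}; S6={e,i}; S8={f,g}).
Every remaining block overlaps one of these, and no 5 of the listed blocks are pairwise disjoint, so 4 is the maximum.

4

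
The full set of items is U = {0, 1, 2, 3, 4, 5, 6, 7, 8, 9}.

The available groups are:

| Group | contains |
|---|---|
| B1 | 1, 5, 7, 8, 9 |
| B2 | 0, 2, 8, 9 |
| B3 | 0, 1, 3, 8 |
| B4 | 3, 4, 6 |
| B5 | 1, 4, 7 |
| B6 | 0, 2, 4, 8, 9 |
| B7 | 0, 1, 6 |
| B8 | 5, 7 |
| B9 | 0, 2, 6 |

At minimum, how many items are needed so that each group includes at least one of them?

3

Take H = {0, 3, 7}. Each listed group contains at least one of these, so H is a hitting set of size 3.
The groups B2, B4, B8 are pairwise disjoint, so any hitting set needs a separate item for each — at least 3. Hence 3 is optimal.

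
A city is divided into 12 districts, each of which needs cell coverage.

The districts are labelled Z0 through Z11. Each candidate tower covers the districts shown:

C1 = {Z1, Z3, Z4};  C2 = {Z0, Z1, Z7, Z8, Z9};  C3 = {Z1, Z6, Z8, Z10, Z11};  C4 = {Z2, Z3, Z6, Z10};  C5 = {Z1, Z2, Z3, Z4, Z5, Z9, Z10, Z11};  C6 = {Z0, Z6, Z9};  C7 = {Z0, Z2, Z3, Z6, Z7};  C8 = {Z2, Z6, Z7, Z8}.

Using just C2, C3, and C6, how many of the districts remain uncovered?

4

Union of C2, C3, C6 = {Z0, Z1, Z6, Z7, Z8, Z9, Z10, Z11}.
Not covered: Z2, Z3, Z4, Z5 — 4 districts.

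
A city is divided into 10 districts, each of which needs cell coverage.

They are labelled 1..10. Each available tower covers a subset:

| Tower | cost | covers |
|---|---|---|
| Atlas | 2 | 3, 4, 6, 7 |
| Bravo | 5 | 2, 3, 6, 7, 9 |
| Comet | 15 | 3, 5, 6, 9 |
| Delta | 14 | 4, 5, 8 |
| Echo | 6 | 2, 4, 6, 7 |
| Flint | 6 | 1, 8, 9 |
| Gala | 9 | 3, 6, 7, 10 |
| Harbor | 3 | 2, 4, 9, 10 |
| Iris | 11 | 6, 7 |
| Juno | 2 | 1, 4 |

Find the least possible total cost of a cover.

Atlas, Delta, Harbor, Juno together cover every district (Atlas ∪ Delta ∪ Harbor ∪ Juno = {1, 2, 3, 4, 5, 6, 7, 8, 9, 10}); total cost 2 + 14 + 3 + 2 = 21.
The greedy pick Atlas, Harbor, Juno, Flint, Delta costs 27; no covering selection beats 21.

21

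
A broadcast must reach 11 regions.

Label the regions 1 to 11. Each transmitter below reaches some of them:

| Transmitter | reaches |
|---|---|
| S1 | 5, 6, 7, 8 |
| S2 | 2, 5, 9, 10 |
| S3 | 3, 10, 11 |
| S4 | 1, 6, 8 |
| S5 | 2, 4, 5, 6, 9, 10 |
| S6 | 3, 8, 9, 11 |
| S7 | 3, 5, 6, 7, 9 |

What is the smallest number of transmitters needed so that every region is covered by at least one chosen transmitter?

S1 and S3 and S4 and S5 together: S1 ∪ S3 ∪ S4 ∪ S5 = {1, 2, 3, 4, 5, 6, 7, 8, 9, 10, 11} — every region is covered.
No 3 of the 7 transmitters cover everything (all 35 combinations miss at least one region), so 4 is optimal.

4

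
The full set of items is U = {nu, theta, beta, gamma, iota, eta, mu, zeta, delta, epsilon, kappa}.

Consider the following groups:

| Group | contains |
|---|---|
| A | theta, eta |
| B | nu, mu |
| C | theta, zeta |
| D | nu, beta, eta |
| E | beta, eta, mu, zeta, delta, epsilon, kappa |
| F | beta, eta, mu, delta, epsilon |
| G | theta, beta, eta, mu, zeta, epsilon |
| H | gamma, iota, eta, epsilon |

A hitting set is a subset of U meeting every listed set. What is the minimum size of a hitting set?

3

The 3 items {eta, mu, zeta} hit every group.
The groups B, C, H are pairwise disjoint, so any hitting set needs a separate item for each — at least 3. Hence 3 is optimal.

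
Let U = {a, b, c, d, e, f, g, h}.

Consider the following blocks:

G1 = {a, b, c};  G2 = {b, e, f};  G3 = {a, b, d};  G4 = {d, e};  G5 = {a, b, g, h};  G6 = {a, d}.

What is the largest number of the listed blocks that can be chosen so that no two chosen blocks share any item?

2

G1, G4 are pairwise disjoint (G1={a,b,c}; G4={d,e}).
Every remaining block overlaps one of these, and no 3 of the listed blocks are pairwise disjoint, so 2 is the maximum.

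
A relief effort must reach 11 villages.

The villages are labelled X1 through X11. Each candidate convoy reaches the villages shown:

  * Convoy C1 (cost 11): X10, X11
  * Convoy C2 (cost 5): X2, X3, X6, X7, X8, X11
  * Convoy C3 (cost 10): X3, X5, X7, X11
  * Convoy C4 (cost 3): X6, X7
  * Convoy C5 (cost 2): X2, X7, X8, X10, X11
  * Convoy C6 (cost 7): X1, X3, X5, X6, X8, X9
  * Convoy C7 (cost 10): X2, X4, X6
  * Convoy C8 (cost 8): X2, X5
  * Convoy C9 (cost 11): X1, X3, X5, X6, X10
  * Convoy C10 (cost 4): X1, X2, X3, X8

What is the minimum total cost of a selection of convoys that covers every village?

C5, C6, C7 together cover every village (C5 ∪ C6 ∪ C7 = {X1, X2, X3, X4, X5, X6, X7, X8, X9, X10, X11}); total cost 2 + 7 + 10 = 19.
No covering selection has total cost below 19.

19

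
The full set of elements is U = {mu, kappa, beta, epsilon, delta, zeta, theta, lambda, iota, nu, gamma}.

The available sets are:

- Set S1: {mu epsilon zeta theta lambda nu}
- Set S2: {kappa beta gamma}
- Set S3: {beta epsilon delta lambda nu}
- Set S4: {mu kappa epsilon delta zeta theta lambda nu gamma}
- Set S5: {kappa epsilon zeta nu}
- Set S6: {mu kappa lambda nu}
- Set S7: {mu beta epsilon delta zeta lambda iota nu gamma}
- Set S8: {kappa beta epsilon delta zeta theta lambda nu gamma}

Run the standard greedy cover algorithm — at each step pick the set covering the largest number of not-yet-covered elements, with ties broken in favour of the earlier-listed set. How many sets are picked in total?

2

Greedy: pick S4 (covers 9 new) → pick S7 (covers 2 new). Total picks: 2.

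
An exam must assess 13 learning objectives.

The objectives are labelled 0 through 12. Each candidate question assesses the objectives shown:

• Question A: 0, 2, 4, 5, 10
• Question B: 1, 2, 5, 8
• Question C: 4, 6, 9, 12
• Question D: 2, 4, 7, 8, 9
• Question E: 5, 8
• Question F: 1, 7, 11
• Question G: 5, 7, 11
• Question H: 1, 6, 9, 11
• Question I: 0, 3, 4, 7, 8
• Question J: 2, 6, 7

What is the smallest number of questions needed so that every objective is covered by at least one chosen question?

A and C and F and I together: A ∪ C ∪ F ∪ I = {0, 1, 2, 3, 4, 5, 6, 7, 8, 9, 10, 11, 12} — every objective is covered.
Only C contains 12, so C is forced; the remaining 9 objectives need at least 3 more questions (each remaining question adds at most 4) — so at least 4 questions are needed, and 4 is optimal.

4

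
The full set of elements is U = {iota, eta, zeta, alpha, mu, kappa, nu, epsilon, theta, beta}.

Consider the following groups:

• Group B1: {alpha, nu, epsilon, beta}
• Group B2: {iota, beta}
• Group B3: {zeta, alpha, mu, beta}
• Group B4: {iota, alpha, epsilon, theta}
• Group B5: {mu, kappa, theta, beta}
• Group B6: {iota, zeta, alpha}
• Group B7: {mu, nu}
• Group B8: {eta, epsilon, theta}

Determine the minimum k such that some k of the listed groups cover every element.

B5 and B6 and B7 and B8 together: B5 ∪ B6 ∪ B7 ∪ B8 = {iota, eta, zeta, alpha, mu, kappa, nu, epsilon, theta, beta} — every element is covered.
No 3 of the 8 groups cover everything (all 56 combinations miss at least one element), so 4 is optimal.

4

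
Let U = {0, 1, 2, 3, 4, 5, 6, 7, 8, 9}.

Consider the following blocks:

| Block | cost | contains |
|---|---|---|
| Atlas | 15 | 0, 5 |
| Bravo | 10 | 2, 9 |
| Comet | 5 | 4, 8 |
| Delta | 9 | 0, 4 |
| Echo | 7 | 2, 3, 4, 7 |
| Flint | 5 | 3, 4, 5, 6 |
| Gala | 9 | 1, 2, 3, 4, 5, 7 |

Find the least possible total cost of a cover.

Bravo, Comet, Delta, Flint, Gala together cover every element (Bravo ∪ Comet ∪ Delta ∪ Flint ∪ Gala = {0, 1, 2, 3, 4, 5, 6, 7, 8, 9}); total cost 10 + 5 + 9 + 5 + 9 = 38.
No covering selection has total cost below 38.

38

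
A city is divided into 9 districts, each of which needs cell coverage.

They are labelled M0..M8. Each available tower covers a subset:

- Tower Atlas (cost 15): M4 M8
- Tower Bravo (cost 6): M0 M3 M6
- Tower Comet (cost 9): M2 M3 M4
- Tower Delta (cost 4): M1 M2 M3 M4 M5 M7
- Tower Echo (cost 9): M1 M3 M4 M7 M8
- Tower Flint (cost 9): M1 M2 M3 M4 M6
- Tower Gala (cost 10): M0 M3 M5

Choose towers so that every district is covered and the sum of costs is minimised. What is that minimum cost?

19

Bravo, Delta, Echo together cover every district (Bravo ∪ Delta ∪ Echo = {M0, M1, M2, M3, M4, M5, M6, M7, M8}); total cost 6 + 4 + 9 = 19.
No covering selection has total cost below 19.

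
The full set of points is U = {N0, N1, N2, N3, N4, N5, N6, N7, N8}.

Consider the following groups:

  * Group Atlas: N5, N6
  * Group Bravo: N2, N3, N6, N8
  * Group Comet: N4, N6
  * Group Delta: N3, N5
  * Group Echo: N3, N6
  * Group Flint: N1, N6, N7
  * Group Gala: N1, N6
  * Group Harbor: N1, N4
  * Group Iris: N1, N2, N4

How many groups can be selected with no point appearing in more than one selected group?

Delta, Harbor are pairwise disjoint (Delta={N3,N5}; Harbor={N1,N4}).
Every remaining group overlaps one of these, and no 3 of the listed groups are pairwise disjoint, so 2 is the maximum.

2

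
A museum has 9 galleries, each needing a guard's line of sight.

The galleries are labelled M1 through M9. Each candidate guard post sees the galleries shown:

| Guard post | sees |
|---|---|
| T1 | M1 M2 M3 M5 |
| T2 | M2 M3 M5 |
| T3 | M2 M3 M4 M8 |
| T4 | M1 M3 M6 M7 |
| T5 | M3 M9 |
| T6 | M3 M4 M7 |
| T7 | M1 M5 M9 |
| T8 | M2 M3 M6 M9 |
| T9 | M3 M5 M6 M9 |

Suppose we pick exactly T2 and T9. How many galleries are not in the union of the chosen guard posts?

4

Union of T2, T9 = {M2, M3, M5, M6, M9}.
Not covered: M1, M4, M7, M8 — 4 galleries.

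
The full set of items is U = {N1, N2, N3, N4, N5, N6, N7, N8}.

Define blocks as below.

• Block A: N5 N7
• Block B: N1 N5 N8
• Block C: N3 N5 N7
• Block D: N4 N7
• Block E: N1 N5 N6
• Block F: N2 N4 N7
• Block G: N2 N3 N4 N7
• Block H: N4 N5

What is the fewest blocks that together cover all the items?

Take {B, E, G}. Their union is {N1, N2, N3, N4, N5, N6, N7, N8}, which is all 8 items.
Only E contains N6, so E is forced; the remaining 5 items need at least 2 more blocks (each remaining block adds at most 4) — so at least 3 blocks are needed, and 3 is optimal.

3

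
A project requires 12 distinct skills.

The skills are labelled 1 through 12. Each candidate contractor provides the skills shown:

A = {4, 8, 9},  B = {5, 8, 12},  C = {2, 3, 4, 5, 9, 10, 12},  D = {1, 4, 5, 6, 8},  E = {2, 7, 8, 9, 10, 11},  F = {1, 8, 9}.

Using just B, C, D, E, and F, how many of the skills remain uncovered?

Union of B, C, D, E, F = {1, 2, 3, 4, 5, 6, 7, 8, 9, 10, 11, 12} — that's every skill, so 0 are uncovered.

0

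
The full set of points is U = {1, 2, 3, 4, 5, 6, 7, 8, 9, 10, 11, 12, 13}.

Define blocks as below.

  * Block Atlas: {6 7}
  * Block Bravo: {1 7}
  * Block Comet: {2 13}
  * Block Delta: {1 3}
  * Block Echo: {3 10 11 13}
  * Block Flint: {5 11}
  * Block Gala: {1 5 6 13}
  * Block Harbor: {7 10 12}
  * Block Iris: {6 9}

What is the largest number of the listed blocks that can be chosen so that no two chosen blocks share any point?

5

Comet, Delta, Flint, Harbor, Iris are pairwise disjoint (Comet={2,13}; Delta={1,3}; Flint={5,11}; Harbor={7,10,12}; Iris={6,9}).
Every remaining block overlaps one of these, and no 6 of the listed blocks are pairwise disjoint, so 5 is the maximum.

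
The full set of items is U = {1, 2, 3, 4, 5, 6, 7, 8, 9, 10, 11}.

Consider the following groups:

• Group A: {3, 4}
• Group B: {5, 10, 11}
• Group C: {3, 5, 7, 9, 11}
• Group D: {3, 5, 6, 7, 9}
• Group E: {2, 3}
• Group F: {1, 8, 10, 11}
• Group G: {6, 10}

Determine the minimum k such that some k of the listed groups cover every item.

A, D, E, and F cover everything between them: the union {1, 2, 3, 4, 5, 6, 7, 8, 9, 10, 11} is all of U.
Only E contains 2, so E is forced; the remaining 9 items need at least 3 more groups (each remaining group adds at most 4) — so at least 4 groups are needed, and 4 is optimal.

4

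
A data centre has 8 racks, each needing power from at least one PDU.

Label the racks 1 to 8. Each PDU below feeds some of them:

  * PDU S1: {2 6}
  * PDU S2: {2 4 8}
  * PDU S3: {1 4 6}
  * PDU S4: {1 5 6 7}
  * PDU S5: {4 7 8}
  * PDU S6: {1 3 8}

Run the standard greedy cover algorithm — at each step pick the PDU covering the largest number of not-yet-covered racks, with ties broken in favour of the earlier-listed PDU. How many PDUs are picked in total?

Greedy: pick S4 (covers 4 new) → pick S2 (covers 3 new) → pick S6 (covers 1 new). Total picks: 3.

3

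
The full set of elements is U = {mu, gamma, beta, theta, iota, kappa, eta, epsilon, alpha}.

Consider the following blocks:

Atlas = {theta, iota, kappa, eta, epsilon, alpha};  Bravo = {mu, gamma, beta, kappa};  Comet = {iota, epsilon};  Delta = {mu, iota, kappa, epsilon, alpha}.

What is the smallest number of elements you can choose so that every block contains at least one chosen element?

2

The 2 elements {mu, iota} hit every block.
The blocks Bravo, Comet are pairwise disjoint, so any hitting set needs a separate element for each — at least 2. Hence 2 is optimal.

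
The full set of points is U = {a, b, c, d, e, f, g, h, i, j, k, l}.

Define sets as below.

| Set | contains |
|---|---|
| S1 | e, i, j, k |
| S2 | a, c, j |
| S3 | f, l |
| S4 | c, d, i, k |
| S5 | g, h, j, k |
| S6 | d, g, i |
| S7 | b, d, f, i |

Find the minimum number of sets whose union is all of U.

S1, S2, S3, S5, and S7 cover everything between them: the union {a, b, c, d, e, f, g, h, i, j, k, l} is all of U.
No 4 of the 7 sets cover everything (all 35 combinations miss at least one point), so 5 is optimal.

5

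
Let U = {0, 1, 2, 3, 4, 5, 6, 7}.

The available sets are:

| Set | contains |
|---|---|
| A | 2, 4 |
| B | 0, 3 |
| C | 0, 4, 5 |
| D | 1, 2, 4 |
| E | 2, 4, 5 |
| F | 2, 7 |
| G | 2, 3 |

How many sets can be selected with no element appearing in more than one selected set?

2

B, F are pairwise disjoint (B={0,3}; F={2,7}).
Every remaining set overlaps one of these, and no 3 of the listed sets are pairwise disjoint, so 2 is the maximum.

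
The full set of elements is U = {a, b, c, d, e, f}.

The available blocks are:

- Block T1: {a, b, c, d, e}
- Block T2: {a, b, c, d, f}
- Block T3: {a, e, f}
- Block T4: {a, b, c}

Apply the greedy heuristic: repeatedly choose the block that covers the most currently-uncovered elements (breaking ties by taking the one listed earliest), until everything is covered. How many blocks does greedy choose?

Greedy: pick T1 (covers 5 new) → pick T2 (covers 1 new). Total picks: 2.

2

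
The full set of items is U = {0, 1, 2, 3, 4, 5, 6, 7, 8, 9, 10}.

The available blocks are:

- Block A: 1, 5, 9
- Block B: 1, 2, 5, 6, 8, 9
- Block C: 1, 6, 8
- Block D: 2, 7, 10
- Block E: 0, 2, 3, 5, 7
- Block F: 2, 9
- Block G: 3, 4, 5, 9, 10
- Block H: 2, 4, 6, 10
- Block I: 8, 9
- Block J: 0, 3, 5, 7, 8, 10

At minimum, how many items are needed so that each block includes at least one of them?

3

The 3 items {2, 5, 8} hit every block.
No choice of 2 items meets every block, so 3 is the minimum.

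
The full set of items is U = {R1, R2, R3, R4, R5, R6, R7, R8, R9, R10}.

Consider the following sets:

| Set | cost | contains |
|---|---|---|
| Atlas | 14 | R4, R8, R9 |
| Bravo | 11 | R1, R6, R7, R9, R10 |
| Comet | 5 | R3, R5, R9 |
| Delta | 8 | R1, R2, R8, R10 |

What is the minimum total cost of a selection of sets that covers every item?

38

Atlas, Bravo, Comet, Delta together cover every item (Atlas ∪ Bravo ∪ Comet ∪ Delta = {R1, R2, R3, R4, R5, R6, R7, R8, R9, R10}); total cost 14 + 11 + 5 + 8 = 38.
No covering selection has total cost below 38.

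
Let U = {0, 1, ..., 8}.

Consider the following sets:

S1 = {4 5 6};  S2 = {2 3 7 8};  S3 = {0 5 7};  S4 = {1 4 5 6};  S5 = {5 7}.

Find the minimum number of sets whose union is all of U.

S2, S3, and S4 cover everything between them: the union {0, 1, 2, 3, 4, 5, 6, 7, 8} is all of U.
Each set has at most 4 points, and 2·4 = 8 < 9 — so at least 3 sets are needed, and 3 is optimal.

3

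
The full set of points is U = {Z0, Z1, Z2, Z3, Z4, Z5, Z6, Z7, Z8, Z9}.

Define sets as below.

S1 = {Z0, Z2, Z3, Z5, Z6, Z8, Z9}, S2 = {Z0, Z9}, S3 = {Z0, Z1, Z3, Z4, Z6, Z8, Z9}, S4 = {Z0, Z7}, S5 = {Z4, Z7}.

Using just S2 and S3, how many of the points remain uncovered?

Union of S2, S3 = {Z0, Z1, Z3, Z4, Z6, Z8, Z9}.
Not covered: Z2, Z5, Z7 — 3 points.

3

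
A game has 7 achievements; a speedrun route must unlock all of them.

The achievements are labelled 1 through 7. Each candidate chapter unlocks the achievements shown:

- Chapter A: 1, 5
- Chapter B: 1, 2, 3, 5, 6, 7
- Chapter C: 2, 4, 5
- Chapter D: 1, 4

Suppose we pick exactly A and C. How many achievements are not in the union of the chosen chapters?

Union of A, C = {1, 2, 4, 5}.
Not covered: 3, 6, 7 — 3 achievements.

3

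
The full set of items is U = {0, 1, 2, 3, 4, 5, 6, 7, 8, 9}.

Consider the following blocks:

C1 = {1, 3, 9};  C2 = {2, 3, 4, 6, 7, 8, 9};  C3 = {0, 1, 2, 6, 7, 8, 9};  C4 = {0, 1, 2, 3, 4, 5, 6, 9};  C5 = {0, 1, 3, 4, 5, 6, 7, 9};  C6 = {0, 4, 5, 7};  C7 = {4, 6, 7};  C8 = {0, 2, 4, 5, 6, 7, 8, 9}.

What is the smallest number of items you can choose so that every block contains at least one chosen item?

2

H = {3, 7} meets every block (each contains at least one member of H), and |H| = 2.
The blocks C1, C7 are pairwise disjoint, so any hitting set needs a separate item for each — at least 2. Hence 2 is optimal.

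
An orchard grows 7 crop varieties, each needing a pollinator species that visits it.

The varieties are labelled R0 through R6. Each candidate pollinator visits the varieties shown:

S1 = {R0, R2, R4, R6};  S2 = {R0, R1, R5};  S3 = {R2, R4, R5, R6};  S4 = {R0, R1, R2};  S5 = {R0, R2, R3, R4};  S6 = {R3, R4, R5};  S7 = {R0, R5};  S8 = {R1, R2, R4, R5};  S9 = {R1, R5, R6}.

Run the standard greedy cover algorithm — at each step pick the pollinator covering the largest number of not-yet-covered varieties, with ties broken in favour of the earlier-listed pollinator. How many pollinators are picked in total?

Greedy: pick S1 (covers 4 new) → pick S2 (covers 2 new) → pick S5 (covers 1 new). Total picks: 3.
(The true minimum cover uses only 2 pollinators, so greedy is not optimal here.)

3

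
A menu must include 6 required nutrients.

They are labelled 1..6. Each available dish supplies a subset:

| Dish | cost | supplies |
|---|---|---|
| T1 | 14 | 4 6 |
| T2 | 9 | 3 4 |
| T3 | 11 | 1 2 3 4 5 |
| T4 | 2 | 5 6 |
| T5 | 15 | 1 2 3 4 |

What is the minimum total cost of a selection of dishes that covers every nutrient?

T3, T4 together cover every nutrient (T3 ∪ T4 = {1, 2, 3, 4, 5, 6}); total cost 11 + 2 = 13.
No covering selection has total cost below 13.

13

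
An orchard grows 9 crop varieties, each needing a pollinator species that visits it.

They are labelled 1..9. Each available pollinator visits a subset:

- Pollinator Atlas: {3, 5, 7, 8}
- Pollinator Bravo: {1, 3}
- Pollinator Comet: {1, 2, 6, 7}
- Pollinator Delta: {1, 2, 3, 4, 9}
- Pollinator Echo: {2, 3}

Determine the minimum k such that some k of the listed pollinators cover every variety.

3

Atlas and Comet and Delta together: Atlas ∪ Comet ∪ Delta = {1, 2, 3, 4, 5, 6, 7, 8, 9} — every variety is covered.
Only Delta contains 4, so Delta is forced; the remaining 4 varieties need at least 2 more pollinators (each remaining pollinator adds at most 3) — so at least 3 pollinators are needed, and 3 is optimal.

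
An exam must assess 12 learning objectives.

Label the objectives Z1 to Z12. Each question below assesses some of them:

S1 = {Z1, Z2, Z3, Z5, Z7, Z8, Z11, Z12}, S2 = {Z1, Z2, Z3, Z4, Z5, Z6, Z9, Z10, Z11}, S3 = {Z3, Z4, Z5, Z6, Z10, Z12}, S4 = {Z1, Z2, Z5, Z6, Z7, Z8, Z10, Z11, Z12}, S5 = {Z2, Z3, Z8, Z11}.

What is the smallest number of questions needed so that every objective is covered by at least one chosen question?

2

Take {S2, S4}. Their union is {Z1, Z2, Z3, Z4, Z5, Z6, Z7, Z8, Z9, Z10, Z11, Z12}, which is all 12 objectives.
No single question has all 12 objectives (the largest, S2, has 9), so 2 is optimal.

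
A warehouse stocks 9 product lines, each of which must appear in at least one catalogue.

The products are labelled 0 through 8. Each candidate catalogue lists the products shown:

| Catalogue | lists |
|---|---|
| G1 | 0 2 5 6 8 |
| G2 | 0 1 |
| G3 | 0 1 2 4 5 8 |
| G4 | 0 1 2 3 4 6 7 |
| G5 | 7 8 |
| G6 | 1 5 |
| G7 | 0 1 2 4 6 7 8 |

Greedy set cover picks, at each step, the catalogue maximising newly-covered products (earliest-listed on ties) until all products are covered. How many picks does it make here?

Greedy: pick G4 (covers 7 new) → pick G1 (covers 2 new). Total picks: 2.

2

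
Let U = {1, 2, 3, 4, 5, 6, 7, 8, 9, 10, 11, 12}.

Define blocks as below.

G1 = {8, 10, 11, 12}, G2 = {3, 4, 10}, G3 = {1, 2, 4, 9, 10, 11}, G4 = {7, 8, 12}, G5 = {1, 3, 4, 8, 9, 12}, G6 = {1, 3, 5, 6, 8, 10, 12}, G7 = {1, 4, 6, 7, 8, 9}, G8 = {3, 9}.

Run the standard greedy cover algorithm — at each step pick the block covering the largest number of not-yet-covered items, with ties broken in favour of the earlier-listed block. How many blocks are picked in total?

3

Greedy: pick G6 (covers 7 new) → pick G3 (covers 4 new) → pick G4 (covers 1 new). Total picks: 3.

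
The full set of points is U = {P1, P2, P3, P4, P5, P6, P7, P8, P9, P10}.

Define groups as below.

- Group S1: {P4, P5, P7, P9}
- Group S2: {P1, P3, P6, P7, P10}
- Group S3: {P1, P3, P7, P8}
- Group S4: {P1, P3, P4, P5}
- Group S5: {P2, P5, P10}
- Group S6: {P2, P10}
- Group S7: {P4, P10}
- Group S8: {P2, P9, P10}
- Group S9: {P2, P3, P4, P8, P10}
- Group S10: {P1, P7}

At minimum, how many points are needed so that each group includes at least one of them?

3

Take H = {P5, P7, P10}. Each listed group contains at least one of these, so H is a hitting set of size 3.
No choice of 2 points meets every group, so 3 is the minimum.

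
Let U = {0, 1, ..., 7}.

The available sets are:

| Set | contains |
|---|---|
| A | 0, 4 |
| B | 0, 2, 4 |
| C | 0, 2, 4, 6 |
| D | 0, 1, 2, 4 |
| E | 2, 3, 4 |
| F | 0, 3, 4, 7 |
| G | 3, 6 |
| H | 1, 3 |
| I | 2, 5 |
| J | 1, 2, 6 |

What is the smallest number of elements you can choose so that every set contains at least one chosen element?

3

Take T = {2, 3, 4}. Each listed set contains at least one of these, so T is a hitting set of size 3.
The sets A, G, I are pairwise disjoint, so any hitting set needs a separate element for each — at least 3. Hence 3 is optimal.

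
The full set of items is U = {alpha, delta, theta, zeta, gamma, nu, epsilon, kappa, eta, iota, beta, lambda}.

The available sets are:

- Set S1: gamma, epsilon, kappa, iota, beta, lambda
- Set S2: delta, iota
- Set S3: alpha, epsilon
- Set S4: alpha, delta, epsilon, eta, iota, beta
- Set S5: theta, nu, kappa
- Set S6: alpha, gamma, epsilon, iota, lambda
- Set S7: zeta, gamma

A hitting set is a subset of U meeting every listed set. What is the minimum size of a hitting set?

4

The 4 items {delta, theta, gamma, epsilon} hit every set.
The sets S2, S3, S5, S7 are pairwise disjoint, so any hitting set needs a separate item for each — at least 4. Hence 4 is optimal.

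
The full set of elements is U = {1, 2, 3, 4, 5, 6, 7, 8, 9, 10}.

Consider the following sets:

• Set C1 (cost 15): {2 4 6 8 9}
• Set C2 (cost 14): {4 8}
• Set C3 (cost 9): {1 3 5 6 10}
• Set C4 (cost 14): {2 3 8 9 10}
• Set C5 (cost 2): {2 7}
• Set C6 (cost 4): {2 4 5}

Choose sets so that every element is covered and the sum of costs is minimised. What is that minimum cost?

C1, C3, C5 together cover every element (C1 ∪ C3 ∪ C5 = {1, 2, 3, 4, 5, 6, 7, 8, 9, 10}); total cost 15 + 9 + 2 = 26.
The greedy pick C5, C3, C6, C4 costs 29; no covering selection beats 26.

26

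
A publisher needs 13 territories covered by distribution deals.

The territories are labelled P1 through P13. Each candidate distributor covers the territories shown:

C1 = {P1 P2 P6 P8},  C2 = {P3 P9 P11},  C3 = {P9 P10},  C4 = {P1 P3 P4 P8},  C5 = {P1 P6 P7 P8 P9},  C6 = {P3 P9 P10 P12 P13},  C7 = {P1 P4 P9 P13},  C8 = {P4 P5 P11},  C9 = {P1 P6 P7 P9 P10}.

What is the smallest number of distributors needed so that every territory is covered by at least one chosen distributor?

Take {C1, C5, C6, C8}. Their union is {P1, P2, P3, P4, P5, P6, P7, P8, P9, P10, P11, P12, P13}, which is all 13 territories.
No 3 of the 9 distributors cover everything (all 84 combinations miss at least one territory), so 4 is optimal.

4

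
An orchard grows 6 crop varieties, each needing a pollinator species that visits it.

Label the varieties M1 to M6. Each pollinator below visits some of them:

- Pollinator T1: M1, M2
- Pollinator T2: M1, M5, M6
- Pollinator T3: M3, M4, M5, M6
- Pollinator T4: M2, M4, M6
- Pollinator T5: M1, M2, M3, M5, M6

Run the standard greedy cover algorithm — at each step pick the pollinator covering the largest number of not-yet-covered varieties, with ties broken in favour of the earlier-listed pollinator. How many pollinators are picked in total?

Greedy: pick T5 (covers 5 new) → pick T3 (covers 1 new). Total picks: 2.

2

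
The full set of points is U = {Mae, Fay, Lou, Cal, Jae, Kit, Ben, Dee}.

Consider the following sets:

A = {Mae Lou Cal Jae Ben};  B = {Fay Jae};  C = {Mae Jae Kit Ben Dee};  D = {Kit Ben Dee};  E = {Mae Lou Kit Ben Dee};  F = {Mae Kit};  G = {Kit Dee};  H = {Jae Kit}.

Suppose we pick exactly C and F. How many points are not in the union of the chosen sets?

Union of C, F = {Mae, Jae, Kit, Ben, Dee}.
Not covered: Fay, Lou, Cal — 3 points.

3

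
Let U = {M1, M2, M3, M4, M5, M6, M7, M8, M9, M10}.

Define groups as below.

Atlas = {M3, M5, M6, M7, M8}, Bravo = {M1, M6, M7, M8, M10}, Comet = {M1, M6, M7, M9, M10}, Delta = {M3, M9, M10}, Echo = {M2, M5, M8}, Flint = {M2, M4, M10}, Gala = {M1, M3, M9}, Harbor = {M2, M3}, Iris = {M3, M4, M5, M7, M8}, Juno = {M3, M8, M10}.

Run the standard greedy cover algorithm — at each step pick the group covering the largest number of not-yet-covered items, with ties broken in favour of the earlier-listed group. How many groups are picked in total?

3

Greedy: pick Atlas (covers 5 new) → pick Comet (covers 3 new) → pick Flint (covers 2 new). Total picks: 3.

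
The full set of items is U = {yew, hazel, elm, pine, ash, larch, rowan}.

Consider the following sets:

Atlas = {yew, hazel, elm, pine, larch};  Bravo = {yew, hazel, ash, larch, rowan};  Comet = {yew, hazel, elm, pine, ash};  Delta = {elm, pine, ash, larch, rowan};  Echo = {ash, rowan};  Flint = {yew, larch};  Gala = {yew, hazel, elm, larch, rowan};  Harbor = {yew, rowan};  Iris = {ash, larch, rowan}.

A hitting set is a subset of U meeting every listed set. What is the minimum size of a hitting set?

2

Take H = {yew, rowan}. Each listed set contains at least one of these, so H is a hitting set of size 2.
The sets Echo, Flint are pairwise disjoint, so any hitting set needs a separate item for each — at least 2. Hence 2 is optimal.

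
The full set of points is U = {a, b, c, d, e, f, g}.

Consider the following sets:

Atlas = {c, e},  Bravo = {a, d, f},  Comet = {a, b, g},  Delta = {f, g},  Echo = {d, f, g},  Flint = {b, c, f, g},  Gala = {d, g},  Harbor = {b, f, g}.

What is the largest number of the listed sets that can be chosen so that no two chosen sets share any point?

2

Atlas, Harbor are pairwise disjoint (Atlas={c,e}; Harbor={b,f,g}).
Every remaining set overlaps one of these, and no 3 of the listed sets are pairwise disjoint, so 2 is the maximum.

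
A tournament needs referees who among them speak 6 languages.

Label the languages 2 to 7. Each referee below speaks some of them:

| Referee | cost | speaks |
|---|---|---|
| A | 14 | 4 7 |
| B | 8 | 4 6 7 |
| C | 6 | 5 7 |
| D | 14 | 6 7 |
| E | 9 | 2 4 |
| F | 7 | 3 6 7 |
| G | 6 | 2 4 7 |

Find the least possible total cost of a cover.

19

C, F, G together cover every language (C ∪ F ∪ G = {2, 3, 4, 5, 6, 7}); total cost 6 + 7 + 6 = 19.
No covering selection has total cost below 19.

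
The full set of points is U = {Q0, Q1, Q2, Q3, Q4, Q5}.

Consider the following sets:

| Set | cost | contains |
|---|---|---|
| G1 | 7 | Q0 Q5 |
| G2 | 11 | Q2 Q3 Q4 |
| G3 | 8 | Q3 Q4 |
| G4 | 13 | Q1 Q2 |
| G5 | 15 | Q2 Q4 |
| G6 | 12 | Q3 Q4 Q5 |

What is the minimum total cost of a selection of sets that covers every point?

28

G1, G3, G4 together cover every point (G1 ∪ G3 ∪ G4 = {Q0, Q1, Q2, Q3, Q4, Q5}); total cost 7 + 8 + 13 = 28.
The greedy pick G1, G2, G4 costs 31; no covering selection beats 28.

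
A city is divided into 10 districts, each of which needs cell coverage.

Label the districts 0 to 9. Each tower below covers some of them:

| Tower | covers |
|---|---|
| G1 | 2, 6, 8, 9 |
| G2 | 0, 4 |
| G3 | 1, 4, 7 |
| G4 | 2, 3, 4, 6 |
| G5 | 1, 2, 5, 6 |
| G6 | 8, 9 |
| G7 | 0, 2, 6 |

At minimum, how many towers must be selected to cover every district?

G1 and G2 and G3 and G4 and G5 together: G1 ∪ G2 ∪ G3 ∪ G4 ∪ G5 = {0, 1, 2, 3, 4, 5, 6, 7, 8, 9} — every district is covered.
No 4 of the 7 towers cover everything (all 35 combinations miss at least one district), so 5 is optimal.

5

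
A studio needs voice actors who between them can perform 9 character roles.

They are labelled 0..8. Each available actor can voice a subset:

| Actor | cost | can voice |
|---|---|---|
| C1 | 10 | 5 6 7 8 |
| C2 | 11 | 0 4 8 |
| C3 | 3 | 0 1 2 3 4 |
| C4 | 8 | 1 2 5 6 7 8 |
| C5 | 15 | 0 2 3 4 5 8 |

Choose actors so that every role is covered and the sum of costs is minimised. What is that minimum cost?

C3, C4 together cover every role (C3 ∪ C4 = {0, 1, 2, 3, 4, 5, 6, 7, 8}); total cost 3 + 8 = 11.
No covering selection has total cost below 11.

11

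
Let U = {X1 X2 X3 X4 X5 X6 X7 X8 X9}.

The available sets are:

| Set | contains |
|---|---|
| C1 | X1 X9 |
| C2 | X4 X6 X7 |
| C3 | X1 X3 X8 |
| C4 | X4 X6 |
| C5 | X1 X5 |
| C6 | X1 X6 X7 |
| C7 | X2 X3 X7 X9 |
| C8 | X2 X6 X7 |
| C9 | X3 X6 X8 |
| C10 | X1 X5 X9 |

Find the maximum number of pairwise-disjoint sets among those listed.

3

C4, C5, C7 are pairwise disjoint (C4={X4,X6}; C5={X1,X5}; C7={X2,X3,X7,X9}).
Every remaining set overlaps one of these, and no 4 of the listed sets are pairwise disjoint, so 3 is the maximum.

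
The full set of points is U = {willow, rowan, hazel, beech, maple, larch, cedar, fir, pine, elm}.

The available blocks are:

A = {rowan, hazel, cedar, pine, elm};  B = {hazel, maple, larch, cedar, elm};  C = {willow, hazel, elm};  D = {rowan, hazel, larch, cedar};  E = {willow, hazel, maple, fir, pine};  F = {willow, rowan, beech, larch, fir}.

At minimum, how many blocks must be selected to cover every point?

B and E and F together: B ∪ E ∪ F = {willow, rowan, hazel, beech, maple, larch, cedar, fir, pine, elm} — every point is covered.
Only F contains beech, so F is forced; the remaining 5 points need at least 2 more blocks (each remaining block adds at most 4) — so at least 3 blocks are needed, and 3 is optimal.

3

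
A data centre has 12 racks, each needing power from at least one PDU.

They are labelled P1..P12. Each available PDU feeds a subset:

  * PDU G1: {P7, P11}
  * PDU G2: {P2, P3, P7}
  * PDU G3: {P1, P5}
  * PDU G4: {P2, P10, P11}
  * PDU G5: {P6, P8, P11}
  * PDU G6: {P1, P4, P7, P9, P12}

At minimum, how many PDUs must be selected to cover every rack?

G2 and G3 and G4 and G5 and G6 together: G2 ∪ G3 ∪ G4 ∪ G5 ∪ G6 = {P1, P2, P3, P4, P5, P6, P7, P8, P9, P10, P11, P12} — every rack is covered.
No 4 of the 6 PDUs cover everything (all 15 combinations miss at least one rack), so 5 is optimal.

5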